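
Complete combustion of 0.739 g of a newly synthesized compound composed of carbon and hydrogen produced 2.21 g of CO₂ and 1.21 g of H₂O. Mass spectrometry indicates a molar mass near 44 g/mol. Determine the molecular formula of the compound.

mol C = 2.21 g CO₂ ÷ 44.009 g/mol = 0.05022 mol
mol H = 2 × 1.21 g H₂O ÷ 18.015 g/mol = 0.1343 mol
Divide by the smallest (0.05022 mol): C 1.000, H 2.675
Multiplying each by 3 gives whole numbers: C 3.00, H 8.03
Empirical formula: C3H8
Empirical-formula mass = 44.10 g/mol; 44 ÷ 44.10 ≈ 1, so the molecular formula is C3H8.

C3H8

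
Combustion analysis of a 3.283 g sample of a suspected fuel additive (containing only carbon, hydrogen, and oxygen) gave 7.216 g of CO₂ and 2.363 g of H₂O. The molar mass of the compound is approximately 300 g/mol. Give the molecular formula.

C15H24O6

mol C = 7.216 g CO₂ ÷ 44.009 g/mol = 0.16397 mol
mol H = 2 × 2.363 g H₂O ÷ 18.015 g/mol = 0.26234 mol
mass O = 3.283 − (1.9694 + 0.26444) = 1.0492 g → mol O = 1.0492 ÷ 15.999 = 0.065577 mol
Divide by the smallest (0.065577 mol): C 2.500, H 4.000, O 1.000
Multiplying each by 2 gives whole numbers: C 5.00, H 8.00, O 2.00
Empirical formula: C5H8O2
Empirical-formula mass = 100.12 g/mol; 300 ÷ 100.12 ≈ 3, so the molecular formula is C15H24O6.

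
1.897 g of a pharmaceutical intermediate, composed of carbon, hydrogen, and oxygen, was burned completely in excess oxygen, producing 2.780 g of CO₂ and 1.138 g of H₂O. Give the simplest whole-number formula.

CH2O

mol C = 2.780 g CO₂ ÷ 44.009 g/mol = 0.063169 mol
mol H = 2 × 1.138 g H₂O ÷ 18.015 g/mol = 0.12634 mol
mass O = 1.897 − (0.75872 + 0.12735) = 1.0109 g → mol O = 1.0109 ÷ 15.999 = 0.063187 mol
Divide by the smallest (0.063169 mol): C 1.000, H 2.000, O 1.000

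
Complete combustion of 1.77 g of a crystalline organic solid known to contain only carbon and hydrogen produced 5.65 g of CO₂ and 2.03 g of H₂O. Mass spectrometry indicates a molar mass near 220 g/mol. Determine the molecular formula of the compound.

C16H28

mol C = 5.65 g CO₂ ÷ 44.009 g/mol = 0.1284 mol
mol H = 2 × 2.03 g H₂O ÷ 18.015 g/mol = 0.2254 mol
Divide by the smallest (0.1284 mol): C 1.000, H 1.755
Multiplying each by 4 gives whole numbers: C 4.00, H 7.02
Empirical formula: C4H7
Empirical-formula mass = 55.10 g/mol; 220 ÷ 55.10 ≈ 4, so the molecular formula is C16H28.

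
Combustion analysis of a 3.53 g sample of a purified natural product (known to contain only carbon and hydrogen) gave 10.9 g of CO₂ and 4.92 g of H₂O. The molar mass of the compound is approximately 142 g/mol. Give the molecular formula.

mol C = 10.9 g CO₂ ÷ 44.009 g/mol = 0.2477 mol
mol H = 2 × 4.92 g H₂O ÷ 18.015 g/mol = 0.5462 mol
Divide by the smallest (0.2477 mol): C 1.000, H 2.205
Multiplying each by 5 gives whole numbers: C 5.00, H 11.03
Empirical formula: C5H11
Empirical-formula mass = 71.14 g/mol; 142 ÷ 71.14 ≈ 2, so the molecular formula is C10H22.

C10H22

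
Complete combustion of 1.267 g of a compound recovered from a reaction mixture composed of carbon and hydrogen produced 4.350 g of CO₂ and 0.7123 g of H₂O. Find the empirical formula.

mol C = 4.350 g CO₂ ÷ 44.009 g/mol = 0.098843 mol
mol H = 2 × 0.7123 g H₂O ÷ 18.015 g/mol = 0.079079 mol
Divide by the smallest (0.079079 mol): C 1.250, H 1.000
Multiplying each by 4 gives whole numbers: C 5.00, H 4.00

C5H4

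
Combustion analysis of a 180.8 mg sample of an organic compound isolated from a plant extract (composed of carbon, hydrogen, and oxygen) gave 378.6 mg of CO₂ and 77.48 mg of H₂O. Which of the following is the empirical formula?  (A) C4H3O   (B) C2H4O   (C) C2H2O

mol C = 0.3786 g CO₂ ÷ 44.009 g/mol = 0.0086028 mol
mol H = 2 × 0.07748 g H₂O ÷ 18.015 g/mol = 0.0086017 mol
mass O = 0.1808 − (0.10333 + 0.0086705) = 0.068801 g → mol O = 0.068801 ÷ 15.999 = 0.0043004 mol
Divide by the smallest (0.0043004 mol): C 2.000, H 2.000, O 1.000

(C) C2H2O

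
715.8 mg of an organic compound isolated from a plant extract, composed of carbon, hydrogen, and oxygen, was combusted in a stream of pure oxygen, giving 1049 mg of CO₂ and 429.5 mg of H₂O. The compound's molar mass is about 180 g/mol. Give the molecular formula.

C6H12O6

mol C = 1.049 g CO₂ ÷ 44.009 g/mol = 0.023836 mol
mol H = 2 × 0.4295 g H₂O ÷ 18.015 g/mol = 0.047682 mol
mass O = 0.7158 − (0.28629 + 0.048064) = 0.38144 g → mol O = 0.38144 ÷ 15.999 = 0.023842 mol
Divide by the smallest (0.023836 mol): C 1.000, H 2.000, O 1.000
Empirical formula: CH2O
Empirical-formula mass = 30.03 g/mol; 180 ÷ 30.03 ≈ 6, so the molecular formula is C6H12O6.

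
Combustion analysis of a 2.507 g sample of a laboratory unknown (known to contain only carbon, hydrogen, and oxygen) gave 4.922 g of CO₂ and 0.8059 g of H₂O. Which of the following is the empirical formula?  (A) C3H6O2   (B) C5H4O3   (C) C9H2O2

mol C = 4.922 g CO₂ ÷ 44.009 g/mol = 0.11184 mol
mol H = 2 × 0.8059 g H₂O ÷ 18.015 g/mol = 0.089470 mol
mass O = 2.507 − (1.3433 + 0.090186) = 1.0735 g → mol O = 1.0735 ÷ 15.999 = 0.067098 mol
Divide by the smallest (0.067098 mol): C 1.667, H 1.333, O 1.000
Multiplying each by 3 gives whole numbers: C 5.00, H 4.00, O 3.00

(B) C5H4O3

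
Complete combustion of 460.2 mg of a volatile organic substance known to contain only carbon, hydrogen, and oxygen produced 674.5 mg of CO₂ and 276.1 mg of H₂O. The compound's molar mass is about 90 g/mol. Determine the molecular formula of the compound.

C3H6O3

mol C = 0.6745 g CO₂ ÷ 44.009 g/mol = 0.015326 mol
mol H = 2 × 0.2761 g H₂O ÷ 18.015 g/mol = 0.030652 mol
mass O = 0.4602 − (0.18409 + 0.030897) = 0.24522 g → mol O = 0.24522 ÷ 15.999 = 0.015327 mol
Divide by the smallest (0.015326 mol): C 1.000, H 2.000, O 1.000
Empirical formula: CH2O
Empirical-formula mass = 30.03 g/mol; 90 ÷ 30.03 ≈ 3, so the molecular formula is C3H6O3.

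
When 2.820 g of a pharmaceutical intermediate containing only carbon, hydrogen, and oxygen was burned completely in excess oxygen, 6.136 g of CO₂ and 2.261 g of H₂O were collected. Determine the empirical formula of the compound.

mol C = 6.136 g CO₂ ÷ 44.009 g/mol = 0.13943 mol
mol H = 2 × 2.261 g H₂O ÷ 18.015 g/mol = 0.25101 mol
mass O = 2.820 − (1.6746 + 0.25302) = 0.89233 g → mol O = 0.89233 ÷ 15.999 = 0.055774 mol
Divide by the smallest (0.055774 mol): C 2.500, H 4.501, O 1.000
Multiplying each by 2 gives whole numbers: C 5.00, H 9.00, O 2.00

C5H9O2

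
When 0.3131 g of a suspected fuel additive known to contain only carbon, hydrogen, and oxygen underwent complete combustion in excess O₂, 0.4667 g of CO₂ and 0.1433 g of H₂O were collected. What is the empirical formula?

C2H3O2

mol C = 0.4667 g CO₂ ÷ 44.009 g/mol = 0.010605 mol
mol H = 2 × 0.1433 g H₂O ÷ 18.015 g/mol = 0.015909 mol
mass O = 0.3131 − (0.12737 + 0.016036) = 0.16969 g → mol O = 0.16969 ÷ 15.999 = 0.010606 mol
Divide by the smallest (0.010605 mol): C 1.000, H 1.500, O 1.000
Multiplying each by 2 gives whole numbers: C 2.00, H 3.00, O 2.00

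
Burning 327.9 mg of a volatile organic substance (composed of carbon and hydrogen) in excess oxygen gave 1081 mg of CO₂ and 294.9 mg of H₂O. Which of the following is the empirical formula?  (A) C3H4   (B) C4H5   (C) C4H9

mol C = 1.081 g CO₂ ÷ 44.009 g/mol = 0.024563 mol
mol H = 2 × 0.2949 g H₂O ÷ 18.015 g/mol = 0.032739 mol
Divide by the smallest (0.024563 mol): C 1.000, H 1.333
Multiplying each by 3 gives whole numbers: C 3.00, H 4.00

(A) C3H4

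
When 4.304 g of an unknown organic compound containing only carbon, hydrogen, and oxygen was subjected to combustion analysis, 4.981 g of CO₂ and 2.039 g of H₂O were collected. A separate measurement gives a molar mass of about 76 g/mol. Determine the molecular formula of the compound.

C2H4O3

mol C = 4.981 g CO₂ ÷ 44.009 g/mol = 0.11318 mol
mol H = 2 × 2.039 g H₂O ÷ 18.015 g/mol = 0.22637 mol
mass O = 4.304 − (1.3594 + 0.22818) = 2.7164 g → mol O = 2.7164 ÷ 15.999 = 0.16979 mol
Divide by the smallest (0.11318 mol): C 1.000, H 2.000, O 1.500
Multiplying each by 2 gives whole numbers: C 2.00, H 4.00, O 3.00
Empirical formula: C2H4O3
Empirical-formula mass = 76.05 g/mol; 76 ÷ 76.05 ≈ 1, so the molecular formula is C2H4O3.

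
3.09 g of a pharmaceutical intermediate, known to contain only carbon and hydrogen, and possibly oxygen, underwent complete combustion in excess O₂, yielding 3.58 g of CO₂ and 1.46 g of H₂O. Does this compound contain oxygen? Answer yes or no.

mol C = 3.58 g CO₂ ÷ 44.009 g/mol = 0.08135 mol
mol H = 2 × 1.46 g H₂O ÷ 18.015 g/mol = 0.1621 mol
C and H account for only 1.140 g of the 3.09 g sample; the remaining 1.950 g must be oxygen.

yes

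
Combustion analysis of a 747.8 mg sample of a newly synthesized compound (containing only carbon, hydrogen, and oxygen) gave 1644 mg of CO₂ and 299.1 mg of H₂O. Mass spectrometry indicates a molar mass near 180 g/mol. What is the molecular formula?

C9H8O4

mol C = 1.644 g CO₂ ÷ 44.009 g/mol = 0.037356 mol
mol H = 2 × 0.2991 g H₂O ÷ 18.015 g/mol = 0.033206 mol
mass O = 0.7478 − (0.44868 + 0.033471) = 0.26565 g → mol O = 0.26565 ÷ 15.999 = 0.016604 mol
Divide by the smallest (0.016604 mol): C 2.250, H 2.000, O 1.000
Multiplying each by 4 gives whole numbers: C 9.00, H 8.00, O 4.00
Empirical formula: C9H8O4
Empirical-formula mass = 180.16 g/mol; 180 ÷ 180.16 ≈ 1, so the molecular formula is C9H8O4.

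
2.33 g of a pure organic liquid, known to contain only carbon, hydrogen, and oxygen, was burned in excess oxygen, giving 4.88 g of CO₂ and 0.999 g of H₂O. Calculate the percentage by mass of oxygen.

mol C = 4.88 g CO₂ ÷ 44.009 g/mol = 0.1109 mol
mol H = 2 × 0.999 g H₂O ÷ 18.015 g/mol = 0.1109 mol
mass O = 2.33 − (1.332 + 0.1118) = 0.8863 g → mol O = 0.8863 ÷ 15.999 = 0.05540 mol
mass % O = 0.8863 g ÷ 2.33 g × 100%

38.0%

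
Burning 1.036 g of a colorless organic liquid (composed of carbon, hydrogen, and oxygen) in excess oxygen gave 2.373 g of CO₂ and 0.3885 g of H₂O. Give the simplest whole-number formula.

C5H4O2

mol C = 2.373 g CO₂ ÷ 44.009 g/mol = 0.053921 mol
mol H = 2 × 0.3885 g H₂O ÷ 18.015 g/mol = 0.043131 mol
mass O = 1.036 − (0.64764 + 0.043476) = 0.34488 g → mol O = 0.34488 ÷ 15.999 = 0.021556 mol
Divide by the smallest (0.021556 mol): C 2.501, H 2.001, O 1.000
Multiplying each by 2 gives whole numbers: C 5.00, H 4.00, O 2.00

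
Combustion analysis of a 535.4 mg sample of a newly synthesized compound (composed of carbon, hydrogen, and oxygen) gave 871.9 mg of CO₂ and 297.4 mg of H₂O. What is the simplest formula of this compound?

mol C = 0.8719 g CO₂ ÷ 44.009 g/mol = 0.019812 mol
mol H = 2 × 0.2974 g H₂O ÷ 18.015 g/mol = 0.033017 mol
mass O = 0.5354 − (0.23796 + 0.033281) = 0.26416 g → mol O = 0.26416 ÷ 15.999 = 0.016511 mol
Divide by the smallest (0.016511 mol): C 1.200, H 2.000, O 1.000
Multiplying each by 5 gives whole numbers: C 6.00, H 10.00, O 5.00

C6H10O5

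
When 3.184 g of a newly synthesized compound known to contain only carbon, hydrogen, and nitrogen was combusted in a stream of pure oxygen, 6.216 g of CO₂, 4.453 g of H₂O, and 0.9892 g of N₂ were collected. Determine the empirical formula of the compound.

C2H7N

mol C = 6.216 g CO₂ ÷ 44.009 g/mol = 0.14124 mol
mol H = 2 × 4.453 g H₂O ÷ 18.015 g/mol = 0.49437 mol
mol N = 2 × 0.9892 g N₂ ÷ 28.014 g/mol = 0.070622 mol
Divide by the smallest (0.070622 mol): C 2.000, H 7.000, N 1.000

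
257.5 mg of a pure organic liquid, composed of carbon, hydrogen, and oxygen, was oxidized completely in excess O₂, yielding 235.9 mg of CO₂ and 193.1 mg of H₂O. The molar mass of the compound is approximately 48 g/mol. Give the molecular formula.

mol C = 0.2359 g CO₂ ÷ 44.009 g/mol = 0.0053603 mol
mol H = 2 × 0.1931 g H₂O ÷ 18.015 g/mol = 0.021438 mol
mass O = 0.2575 − (0.064382 + 0.021609) = 0.17151 g → mol O = 0.17151 ÷ 15.999 = 0.010720 mol
Divide by the smallest (0.0053603 mol): C 1.000, H 3.999, O 2.000
Empirical formula: CH4O2
Empirical-formula mass = 48.04 g/mol; 48 ÷ 48.04 ≈ 1, so the molecular formula is CH4O2.

CH4O2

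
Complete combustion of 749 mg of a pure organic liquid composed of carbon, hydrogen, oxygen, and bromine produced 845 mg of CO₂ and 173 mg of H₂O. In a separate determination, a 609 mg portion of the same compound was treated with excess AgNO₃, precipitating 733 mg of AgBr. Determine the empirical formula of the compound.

mol C = 0.845 g CO₂ ÷ 44.009 g/mol = 0.01920 mol
mol H = 2 × 0.173 g H₂O ÷ 18.015 g/mol = 0.01921 mol
From the AgBr data: mol Br per gram of compound = (0.733 ÷ 187.772) ÷ 0.609 = 0.006410 mol/g, so in the 0.749 g combustion sample mol Br = 0.004801 mol
mass O = 0.749 − (0.2306 + 0.01936 + 0.3836) = 0.1154 g → mol O = 0.1154 ÷ 15.999 = 0.007213 mol
Divide by the smallest (0.004801 mol): C 3.999, H 4.000, Br 1.000, O 1.502
Multiplying each by 2 gives whole numbers: C 8.00, H 8.00, Br 2.00, O 3.00

C8H8Br2O3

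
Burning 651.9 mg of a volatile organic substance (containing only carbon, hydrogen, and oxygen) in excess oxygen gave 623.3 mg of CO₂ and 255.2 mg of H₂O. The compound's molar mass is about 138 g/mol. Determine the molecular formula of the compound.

C3H6O6

mol C = 0.6233 g CO₂ ÷ 44.009 g/mol = 0.014163 mol
mol H = 2 × 0.2552 g H₂O ÷ 18.015 g/mol = 0.028332 mol
mass O = 0.6519 − (0.17011 + 0.028559) = 0.45323 g → mol O = 0.45323 ÷ 15.999 = 0.028329 mol
Divide by the smallest (0.014163 mol): C 1.000, H 2.000, O 2.000
Empirical formula: CH2O2
Empirical-formula mass = 46.02 g/mol; 138 ÷ 46.02 ≈ 3, so the molecular formula is C3H6O6.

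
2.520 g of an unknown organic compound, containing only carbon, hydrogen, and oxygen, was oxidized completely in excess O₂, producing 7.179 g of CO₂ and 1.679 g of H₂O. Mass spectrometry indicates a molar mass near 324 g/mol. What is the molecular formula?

mol C = 7.179 g CO₂ ÷ 44.009 g/mol = 0.16313 mol
mol H = 2 × 1.679 g H₂O ÷ 18.015 g/mol = 0.18640 mol
mass O = 2.520 − (1.9593 + 0.18789) = 0.37281 g → mol O = 0.37281 ÷ 15.999 = 0.023302 mol
Divide by the smallest (0.023302 mol): C 7.001, H 7.999, O 1.000
Empirical formula: C7H8O
Empirical-formula mass = 108.14 g/mol; 324 ÷ 108.14 ≈ 3, so the molecular formula is C21H24O3.

C21H24O3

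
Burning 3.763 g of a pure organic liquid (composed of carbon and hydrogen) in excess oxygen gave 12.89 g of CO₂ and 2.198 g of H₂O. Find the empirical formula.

C6H5

mol C = 12.89 g CO₂ ÷ 44.009 g/mol = 0.29289 mol
mol H = 2 × 2.198 g H₂O ÷ 18.015 g/mol = 0.24402 mol
Divide by the smallest (0.24402 mol): C 1.200, H 1.000
Multiplying each by 5 gives whole numbers: C 6.00, H 5.00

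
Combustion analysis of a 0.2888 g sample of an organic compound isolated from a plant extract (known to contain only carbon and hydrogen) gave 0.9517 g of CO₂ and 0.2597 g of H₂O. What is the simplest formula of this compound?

mol C = 0.9517 g CO₂ ÷ 44.009 g/mol = 0.021625 mol
mol H = 2 × 0.2597 g H₂O ÷ 18.015 g/mol = 0.028832 mol
Divide by the smallest (0.021625 mol): C 1.000, H 1.333
Multiplying each by 3 gives whole numbers: C 3.00, H 4.00

C3H4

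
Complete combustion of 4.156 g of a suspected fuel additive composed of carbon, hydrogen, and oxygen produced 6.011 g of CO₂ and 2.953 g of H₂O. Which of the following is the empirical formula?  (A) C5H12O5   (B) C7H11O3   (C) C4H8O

mol C = 6.011 g CO₂ ÷ 44.009 g/mol = 0.13659 mol
mol H = 2 × 2.953 g H₂O ÷ 18.015 g/mol = 0.32784 mol
mass O = 4.156 − (1.6405 + 0.33046) = 2.1850 g → mol O = 2.1850 ÷ 15.999 = 0.13657 mol
Divide by the smallest (0.13657 mol): C 1.000, H 2.400, O 1.000
Multiplying each by 5 gives whole numbers: C 5.00, H 12.00, O 5.00

(A) C5H12O5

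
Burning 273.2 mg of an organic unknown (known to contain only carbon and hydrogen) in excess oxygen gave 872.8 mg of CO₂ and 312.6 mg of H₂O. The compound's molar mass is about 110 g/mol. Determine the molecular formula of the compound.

C8H14

mol C = 0.8728 g CO₂ ÷ 44.009 g/mol = 0.019832 mol
mol H = 2 × 0.3126 g H₂O ÷ 18.015 g/mol = 0.034704 mol
Divide by the smallest (0.019832 mol): C 1.000, H 1.750
Multiplying each by 4 gives whole numbers: C 4.00, H 7.00
Empirical formula: C4H7
Empirical-formula mass = 55.10 g/mol; 110 ÷ 55.10 ≈ 2, so the molecular formula is C8H14.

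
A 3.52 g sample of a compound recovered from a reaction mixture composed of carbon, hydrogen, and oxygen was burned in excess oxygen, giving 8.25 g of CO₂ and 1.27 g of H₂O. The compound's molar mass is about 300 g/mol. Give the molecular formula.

mol C = 8.25 g CO₂ ÷ 44.009 g/mol = 0.1875 mol
mol H = 2 × 1.27 g H₂O ÷ 18.015 g/mol = 0.1410 mol
mass O = 3.52 − (2.252 + 0.1421) = 1.126 g → mol O = 1.126 ÷ 15.999 = 0.07040 mol
Divide by the smallest (0.07040 mol): C 2.663, H 2.003, O 1.000
Multiplying each by 3 gives whole numbers: C 7.99, H 6.01, O 3.00
Empirical formula: C8H6O3
Empirical-formula mass = 150.13 g/mol; 300 ÷ 150.13 ≈ 2, so the molecular formula is C16H12O6.

C16H12O6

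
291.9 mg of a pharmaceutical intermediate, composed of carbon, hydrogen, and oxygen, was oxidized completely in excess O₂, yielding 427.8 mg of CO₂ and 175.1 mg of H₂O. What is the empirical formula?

mol C = 0.4278 g CO₂ ÷ 44.009 g/mol = 0.0097207 mol
mol H = 2 × 0.1751 g H₂O ÷ 18.015 g/mol = 0.019439 mol
mass O = 0.2919 − (0.11676 + 0.019595) = 0.15555 g → mol O = 0.15555 ÷ 15.999 = 0.0097224 mol
Divide by the smallest (0.0097207 mol): C 1.000, H 2.000, O 1.000

CH2O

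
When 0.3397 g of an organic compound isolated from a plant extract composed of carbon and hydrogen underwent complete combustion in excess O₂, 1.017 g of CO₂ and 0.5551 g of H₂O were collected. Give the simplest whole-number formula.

C3H8

mol C = 1.017 g CO₂ ÷ 44.009 g/mol = 0.023109 mol
mol H = 2 × 0.5551 g H₂O ÷ 18.015 g/mol = 0.061626 mol
Divide by the smallest (0.023109 mol): C 1.000, H 2.667
Multiplying each by 3 gives whole numbers: C 3.00, H 8.00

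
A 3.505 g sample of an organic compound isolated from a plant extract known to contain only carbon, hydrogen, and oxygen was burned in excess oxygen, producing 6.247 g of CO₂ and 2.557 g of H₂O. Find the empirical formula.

C3H6O2

mol C = 6.247 g CO₂ ÷ 44.009 g/mol = 0.14195 mol
mol H = 2 × 2.557 g H₂O ÷ 18.015 g/mol = 0.28387 mol
mass O = 3.505 − (1.7049 + 0.28615) = 1.5139 g → mol O = 1.5139 ÷ 15.999 = 0.094626 mol
Divide by the smallest (0.094626 mol): C 1.500, H 3.000, O 1.000
Multiplying each by 2 gives whole numbers: C 3.00, H 6.00, O 2.00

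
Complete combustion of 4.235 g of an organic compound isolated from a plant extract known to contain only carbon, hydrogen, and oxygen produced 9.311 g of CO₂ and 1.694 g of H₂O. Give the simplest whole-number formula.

mol C = 9.311 g CO₂ ÷ 44.009 g/mol = 0.21157 mol
mol H = 2 × 1.694 g H₂O ÷ 18.015 g/mol = 0.18807 mol
mass O = 4.235 − (2.5412 + 0.18957) = 1.5043 g → mol O = 1.5043 ÷ 15.999 = 0.094022 mol
Divide by the smallest (0.094022 mol): C 2.250, H 2.000, O 1.000
Multiplying each by 4 gives whole numbers: C 9.00, H 8.00, O 4.00

C9H8O4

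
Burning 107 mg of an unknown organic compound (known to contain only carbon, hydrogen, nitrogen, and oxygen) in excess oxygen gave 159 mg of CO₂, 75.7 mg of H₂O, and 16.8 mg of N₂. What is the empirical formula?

C3H7NO2

mol C = 0.159 g CO₂ ÷ 44.009 g/mol = 0.003613 mol
mol H = 2 × 0.0757 g H₂O ÷ 18.015 g/mol = 0.008404 mol
mol N = 2 × 0.0168 g N₂ ÷ 28.014 g/mol = 0.001199 mol
mass O = 0.107 − (0.04339 + 0.008471 + 0.01680) = 0.03833 g → mol O = 0.03833 ÷ 15.999 = 0.002396 mol
Divide by the smallest (0.001199 mol): C 3.012, H 7.007, N 1.000, O 1.998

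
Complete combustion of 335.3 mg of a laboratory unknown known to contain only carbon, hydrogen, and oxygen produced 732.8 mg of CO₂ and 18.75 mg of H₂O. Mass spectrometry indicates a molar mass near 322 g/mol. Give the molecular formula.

mol C = 0.7328 g CO₂ ÷ 44.009 g/mol = 0.016651 mol
mol H = 2 × 0.01875 g H₂O ÷ 18.015 g/mol = 0.0020816 mol
mass O = 0.3353 − (0.20000 + 0.0020983) = 0.13320 g → mol O = 0.13320 ÷ 15.999 = 0.0083258 mol
Divide by the smallest (0.0020816 mol): C 7.999, H 1.000, O 4.000
Empirical formula: C8HO4
Empirical-formula mass = 161.09 g/mol; 322 ÷ 161.09 ≈ 2, so the molecular formula is C16H2O8.

C16H2O8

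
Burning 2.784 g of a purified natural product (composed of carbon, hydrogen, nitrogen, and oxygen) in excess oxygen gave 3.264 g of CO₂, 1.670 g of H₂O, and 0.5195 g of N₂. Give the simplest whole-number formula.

C2H5NO2

mol C = 3.264 g CO₂ ÷ 44.009 g/mol = 0.074167 mol
mol H = 2 × 1.670 g H₂O ÷ 18.015 g/mol = 0.18540 mol
mol N = 2 × 0.5195 g N₂ ÷ 28.014 g/mol = 0.037089 mol
mass O = 2.784 − (0.89082 + 0.18688 + 0.51950) = 1.1868 g → mol O = 1.1868 ÷ 15.999 = 0.074180 mol
Divide by the smallest (0.037089 mol): C 2.000, H 4.999, N 1.000, O 2.000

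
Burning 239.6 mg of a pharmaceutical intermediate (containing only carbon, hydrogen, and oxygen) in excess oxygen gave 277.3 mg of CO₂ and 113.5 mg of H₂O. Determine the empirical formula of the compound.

mol C = 0.2773 g CO₂ ÷ 44.009 g/mol = 0.0063010 mol
mol H = 2 × 0.1135 g H₂O ÷ 18.015 g/mol = 0.012601 mol
mass O = 0.2396 − (0.075681 + 0.012701) = 0.15122 g → mol O = 0.15122 ÷ 15.999 = 0.0094517 mol
Divide by the smallest (0.0063010 mol): C 1.000, H 2.000, O 1.500
Multiplying each by 2 gives whole numbers: C 2.00, H 4.00, O 3.00

C2H4O3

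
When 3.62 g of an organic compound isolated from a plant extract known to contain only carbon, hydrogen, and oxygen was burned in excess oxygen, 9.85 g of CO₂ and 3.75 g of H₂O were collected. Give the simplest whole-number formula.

mol C = 9.85 g CO₂ ÷ 44.009 g/mol = 0.2238 mol
mol H = 2 × 3.75 g H₂O ÷ 18.015 g/mol = 0.4163 mol
mass O = 3.62 − (2.688 + 0.4197) = 0.5121 g → mol O = 0.5121 ÷ 15.999 = 0.03201 mol
Divide by the smallest (0.03201 mol): C 6.993, H 13.007, O 1.000

C7H13O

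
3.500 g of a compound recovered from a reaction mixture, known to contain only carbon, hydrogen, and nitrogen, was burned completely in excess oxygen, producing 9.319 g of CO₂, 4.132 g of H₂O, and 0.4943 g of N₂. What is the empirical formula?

C6H13N

mol C = 9.319 g CO₂ ÷ 44.009 g/mol = 0.21175 mol
mol H = 2 × 4.132 g H₂O ÷ 18.015 g/mol = 0.45873 mol
mol N = 2 × 0.4943 g N₂ ÷ 28.014 g/mol = 0.035289 mol
Divide by the smallest (0.035289 mol): C 6.000, H 12.999, N 1.000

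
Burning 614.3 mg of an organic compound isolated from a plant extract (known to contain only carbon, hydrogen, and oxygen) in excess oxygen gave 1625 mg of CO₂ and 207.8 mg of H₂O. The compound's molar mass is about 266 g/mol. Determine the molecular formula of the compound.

C16H10O4

mol C = 1.625 g CO₂ ÷ 44.009 g/mol = 0.036924 mol
mol H = 2 × 0.2078 g H₂O ÷ 18.015 g/mol = 0.023070 mol
mass O = 0.6143 − (0.44350 + 0.023254) = 0.14755 g → mol O = 0.14755 ÷ 15.999 = 0.0092224 mol
Divide by the smallest (0.0092224 mol): C 4.004, H 2.501, O 1.000
Multiplying each by 2 gives whole numbers: C 8.01, H 5.00, O 2.00
Empirical formula: C8H5O2
Empirical-formula mass = 133.13 g/mol; 266 ÷ 133.13 ≈ 2, so the molecular formula is C16H10O4.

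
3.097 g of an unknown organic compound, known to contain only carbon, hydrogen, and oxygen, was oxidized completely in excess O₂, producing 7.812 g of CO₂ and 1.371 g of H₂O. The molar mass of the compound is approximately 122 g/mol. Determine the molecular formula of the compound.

C7H6O2

mol C = 7.812 g CO₂ ÷ 44.009 g/mol = 0.17751 mol
mol H = 2 × 1.371 g H₂O ÷ 18.015 g/mol = 0.15221 mol
mass O = 3.097 − (2.1321 + 0.15342) = 0.81151 g → mol O = 0.81151 ÷ 15.999 = 0.050723 mol
Divide by the smallest (0.050723 mol): C 3.500, H 3.001, O 1.000
Multiplying each by 2 gives whole numbers: C 7.00, H 6.00, O 2.00
Empirical formula: C7H6O2
Empirical-formula mass = 122.12 g/mol; 122 ÷ 122.12 ≈ 1, so the molecular formula is C7H6O2.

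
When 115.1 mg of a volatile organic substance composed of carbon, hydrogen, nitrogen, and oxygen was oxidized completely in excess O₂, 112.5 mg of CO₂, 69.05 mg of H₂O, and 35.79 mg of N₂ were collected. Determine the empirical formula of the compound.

CH3NO

mol C = 0.1125 g CO₂ ÷ 44.009 g/mol = 0.0025563 mol
mol H = 2 × 0.06905 g H₂O ÷ 18.015 g/mol = 0.0076658 mol
mol N = 2 × 0.03579 g N₂ ÷ 28.014 g/mol = 0.0025552 mol
mass O = 0.1151 − (0.030704 + 0.0077272 + 0.035790) = 0.040879 g → mol O = 0.040879 ÷ 15.999 = 0.0025551 mol
Divide by the smallest (0.0025551 mol): C 1.000, H 3.000, N 1.000, O 1.000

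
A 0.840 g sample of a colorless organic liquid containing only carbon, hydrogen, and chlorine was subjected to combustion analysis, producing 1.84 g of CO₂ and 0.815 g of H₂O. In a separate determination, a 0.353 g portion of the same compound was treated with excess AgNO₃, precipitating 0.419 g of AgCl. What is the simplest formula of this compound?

C6H13Cl

mol C = 1.84 g CO₂ ÷ 44.009 g/mol = 0.04181 mol
mol H = 2 × 0.815 g H₂O ÷ 18.015 g/mol = 0.09048 mol
From the AgCl data: mol Cl per gram of compound = (0.419 ÷ 143.318) ÷ 0.353 = 0.008282 mol/g, so in the 0.840 g combustion sample mol Cl = 0.006957 mol
Divide by the smallest (0.006957 mol): C 6.010, H 13.006, Cl 1.000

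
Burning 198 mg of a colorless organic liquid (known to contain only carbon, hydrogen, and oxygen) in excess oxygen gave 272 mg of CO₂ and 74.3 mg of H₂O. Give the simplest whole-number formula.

C6H8O7

mol C = 0.272 g CO₂ ÷ 44.009 g/mol = 0.006181 mol
mol H = 2 × 0.0743 g H₂O ÷ 18.015 g/mol = 0.008249 mol
mass O = 0.198 − (0.07423 + 0.008315) = 0.1155 g → mol O = 0.1155 ÷ 15.999 = 0.007216 mol
Divide by the smallest (0.006181 mol): C 1.000, H 1.335, O 1.168
Multiplying each by 6 gives whole numbers: C 6.00, H 8.01, O 7.01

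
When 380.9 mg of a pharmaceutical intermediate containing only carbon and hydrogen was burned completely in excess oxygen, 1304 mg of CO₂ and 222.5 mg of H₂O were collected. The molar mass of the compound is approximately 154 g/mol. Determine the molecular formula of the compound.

mol C = 1.304 g CO₂ ÷ 44.009 g/mol = 0.029630 mol
mol H = 2 × 0.2225 g H₂O ÷ 18.015 g/mol = 0.024702 mol
Divide by the smallest (0.024702 mol): C 1.200, H 1.000
Multiplying each by 5 gives whole numbers: C 6.00, H 5.00
Empirical formula: C6H5
Empirical-formula mass = 77.11 g/mol; 154 ÷ 77.11 ≈ 2, so the molecular formula is C12H10.

C12H10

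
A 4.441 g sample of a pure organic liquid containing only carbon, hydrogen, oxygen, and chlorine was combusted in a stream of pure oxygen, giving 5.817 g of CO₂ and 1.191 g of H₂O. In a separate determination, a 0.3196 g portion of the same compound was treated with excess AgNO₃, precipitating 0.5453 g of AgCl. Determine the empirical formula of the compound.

C5H5Cl2O2

mol C = 5.817 g CO₂ ÷ 44.009 g/mol = 0.13218 mol
mol H = 2 × 1.191 g H₂O ÷ 18.015 g/mol = 0.13222 mol
From the AgCl data: mol Cl per gram of compound = (0.5453 ÷ 143.318) ÷ 0.3196 = 0.011905 mol/g, so in the 4.441 g combustion sample mol Cl = 0.052870 mol
mass O = 4.441 − (1.5876 + 0.13328 + 1.8742) = 0.84590 g → mol O = 0.84590 ÷ 15.999 = 0.052872 mol
Divide by the smallest (0.052870 mol): C 2.500, H 2.501, Cl 1.000, O 1.000
Multiplying each by 2 gives whole numbers: C 5.00, H 5.00, Cl 2.00, O 2.00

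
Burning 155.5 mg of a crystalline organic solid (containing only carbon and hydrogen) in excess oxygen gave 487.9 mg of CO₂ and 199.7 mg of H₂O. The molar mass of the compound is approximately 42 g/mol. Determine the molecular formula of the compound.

C3H6

mol C = 0.4879 g CO₂ ÷ 44.009 g/mol = 0.011086 mol
mol H = 2 × 0.1997 g H₂O ÷ 18.015 g/mol = 0.022170 mol
Divide by the smallest (0.011086 mol): C 1.000, H 2.000
Empirical formula: CH2
Empirical-formula mass = 14.03 g/mol; 42 ÷ 14.03 ≈ 3, so the molecular formula is C3H6.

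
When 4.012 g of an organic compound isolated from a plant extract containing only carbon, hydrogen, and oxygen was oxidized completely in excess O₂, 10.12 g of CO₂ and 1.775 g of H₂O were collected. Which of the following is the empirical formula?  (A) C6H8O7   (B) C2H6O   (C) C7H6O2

mol C = 10.12 g CO₂ ÷ 44.009 g/mol = 0.22995 mol
mol H = 2 × 1.775 g H₂O ÷ 18.015 g/mol = 0.19706 mol
mass O = 4.012 − (2.7620 + 0.19863) = 1.0514 g → mol O = 1.0514 ÷ 15.999 = 0.065717 mol
Divide by the smallest (0.065717 mol): C 3.499, H 2.999, O 1.000
Multiplying each by 2 gives whole numbers: C 7.00, H 6.00, O 2.00

(C) C7H6O2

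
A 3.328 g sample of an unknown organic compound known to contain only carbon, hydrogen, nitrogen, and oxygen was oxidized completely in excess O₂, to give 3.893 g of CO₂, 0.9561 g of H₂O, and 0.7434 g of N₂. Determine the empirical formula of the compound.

C5H6N3O5

mol C = 3.893 g CO₂ ÷ 44.009 g/mol = 0.088459 mol
mol H = 2 × 0.9561 g H₂O ÷ 18.015 g/mol = 0.10614 mol
mol N = 2 × 0.7434 g N₂ ÷ 28.014 g/mol = 0.053073 mol
mass O = 3.328 − (1.0625 + 0.10699 + 0.74340) = 1.4151 g → mol O = 1.4151 ÷ 15.999 = 0.088451 mol
Divide by the smallest (0.053073 mol): C 1.667, H 2.000, N 1.000, O 1.667
Multiplying each by 3 gives whole numbers: C 5.00, H 6.00, N 3.00, O 5.00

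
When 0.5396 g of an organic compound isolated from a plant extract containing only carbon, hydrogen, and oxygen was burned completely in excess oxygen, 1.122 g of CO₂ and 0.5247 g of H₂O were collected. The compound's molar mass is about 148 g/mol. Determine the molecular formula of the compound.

C7H16O3

mol C = 1.122 g CO₂ ÷ 44.009 g/mol = 0.025495 mol
mol H = 2 × 0.5247 g H₂O ÷ 18.015 g/mol = 0.058251 mol
mass O = 0.5396 − (0.30622 + 0.058717) = 0.17466 g → mol O = 0.17466 ÷ 15.999 = 0.010917 mol
Divide by the smallest (0.010917 mol): C 2.335, H 5.336, O 1.000
Multiplying each by 3 gives whole numbers: C 7.01, H 16.01, O 3.00
Empirical formula: C7H16O3
Empirical-formula mass = 148.20 g/mol; 148 ÷ 148.20 ≈ 1, so the molecular formula is C7H16O3.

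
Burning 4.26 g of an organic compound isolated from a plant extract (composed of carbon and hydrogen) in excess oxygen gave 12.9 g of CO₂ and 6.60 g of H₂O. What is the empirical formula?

mol C = 12.9 g CO₂ ÷ 44.009 g/mol = 0.2931 mol
mol H = 2 × 6.60 g H₂O ÷ 18.015 g/mol = 0.7327 mol
Divide by the smallest (0.2931 mol): C 1.000, H 2.500
Multiplying each by 2 gives whole numbers: C 2.00, H 5.00

C2H5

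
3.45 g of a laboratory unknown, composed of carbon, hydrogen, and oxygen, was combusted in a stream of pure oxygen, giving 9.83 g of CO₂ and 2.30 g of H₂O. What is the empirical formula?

C7H8O

mol C = 9.83 g CO₂ ÷ 44.009 g/mol = 0.2234 mol
mol H = 2 × 2.30 g H₂O ÷ 18.015 g/mol = 0.2553 mol
mass O = 3.45 − (2.683 + 0.2574) = 0.5098 g → mol O = 0.5098 ÷ 15.999 = 0.03186 mol
Divide by the smallest (0.03186 mol): C 7.010, H 8.013, O 1.000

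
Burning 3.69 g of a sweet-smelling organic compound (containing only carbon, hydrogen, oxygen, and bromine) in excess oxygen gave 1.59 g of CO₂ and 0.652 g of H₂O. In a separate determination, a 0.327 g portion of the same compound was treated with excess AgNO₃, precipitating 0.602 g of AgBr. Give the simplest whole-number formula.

C2H4Br2O

mol C = 1.59 g CO₂ ÷ 44.009 g/mol = 0.03613 mol
mol H = 2 × 0.652 g H₂O ÷ 18.015 g/mol = 0.07238 mol
From the AgBr data: mol Br per gram of compound = (0.602 ÷ 187.772) ÷ 0.327 = 0.009804 mol/g, so in the 3.69 g combustion sample mol Br = 0.03618 mol
mass O = 3.69 − (0.4339 + 0.07296 + 2.891) = 0.2923 g → mol O = 0.2923 ÷ 15.999 = 0.01827 mol
Divide by the smallest (0.01827 mol): C 1.977, H 3.962, Br 1.980, O 1.000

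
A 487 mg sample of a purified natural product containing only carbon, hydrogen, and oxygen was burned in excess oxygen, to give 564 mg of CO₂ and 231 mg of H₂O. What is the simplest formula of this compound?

C2H4O3

mol C = 0.564 g CO₂ ÷ 44.009 g/mol = 0.01282 mol
mol H = 2 × 0.231 g H₂O ÷ 18.015 g/mol = 0.02565 mol
mass O = 0.487 − (0.1539 + 0.02585) = 0.3072 g → mol O = 0.3072 ÷ 15.999 = 0.01920 mol
Divide by the smallest (0.01282 mol): C 1.000, H 2.001, O 1.498
Multiplying each by 2 gives whole numbers: C 2.00, H 4.00, O 3.00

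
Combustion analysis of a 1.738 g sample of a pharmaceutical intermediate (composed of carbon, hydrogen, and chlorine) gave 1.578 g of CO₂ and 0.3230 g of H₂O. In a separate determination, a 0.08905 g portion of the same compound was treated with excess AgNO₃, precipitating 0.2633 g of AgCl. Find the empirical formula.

CHCl

mol C = 1.578 g CO₂ ÷ 44.009 g/mol = 0.035856 mol
mol H = 2 × 0.3230 g H₂O ÷ 18.015 g/mol = 0.035859 mol
From the AgCl data: mol Cl per gram of compound = (0.2633 ÷ 143.318) ÷ 0.08905 = 0.020631 mol/g, so in the 1.738 g combustion sample mol Cl = 0.035856 mol
Divide by the smallest (0.035856 mol): C 1.000, H 1.000, Cl 1.000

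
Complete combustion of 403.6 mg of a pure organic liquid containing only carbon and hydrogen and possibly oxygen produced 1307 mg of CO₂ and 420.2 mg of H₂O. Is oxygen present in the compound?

no

mol C = 1.307 g CO₂ ÷ 44.009 g/mol = 0.029698 mol
mol H = 2 × 0.4202 g H₂O ÷ 18.015 g/mol = 0.046650 mol
C and H together account for 0.40373 g — essentially the entire 0.4036 g sample — so the compound contains no oxygen.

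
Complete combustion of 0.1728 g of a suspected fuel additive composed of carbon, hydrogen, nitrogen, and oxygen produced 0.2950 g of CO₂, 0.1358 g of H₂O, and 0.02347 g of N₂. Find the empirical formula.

mol C = 0.2950 g CO₂ ÷ 44.009 g/mol = 0.0067032 mol
mol H = 2 × 0.1358 g H₂O ÷ 18.015 g/mol = 0.015076 mol
mol N = 2 × 0.02347 g N₂ ÷ 28.014 g/mol = 0.0016756 mol
mass O = 0.1728 − (0.080512 + 0.015197 + 0.023470) = 0.053621 g → mol O = 0.053621 ÷ 15.999 = 0.0033515 mol
Divide by the smallest (0.0016756 mol): C 4.000, H 8.998, N 1.000, O 2.000

C4H9NO2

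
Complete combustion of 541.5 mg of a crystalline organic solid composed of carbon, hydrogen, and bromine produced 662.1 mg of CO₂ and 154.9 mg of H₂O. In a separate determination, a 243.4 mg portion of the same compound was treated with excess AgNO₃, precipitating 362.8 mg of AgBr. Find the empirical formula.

C7H8Br2

mol C = 0.6621 g CO₂ ÷ 44.009 g/mol = 0.015045 mol
mol H = 2 × 0.1549 g H₂O ÷ 18.015 g/mol = 0.017197 mol
From the AgBr data: mol Br per gram of compound = (0.3628 ÷ 187.772) ÷ 0.2434 = 0.0079381 mol/g, so in the 0.5415 g combustion sample mol Br = 0.0042985 mol
Divide by the smallest (0.0042985 mol): C 3.500, H 4.001, Br 1.000
Multiplying each by 2 gives whole numbers: C 7.00, H 8.00, Br 2.00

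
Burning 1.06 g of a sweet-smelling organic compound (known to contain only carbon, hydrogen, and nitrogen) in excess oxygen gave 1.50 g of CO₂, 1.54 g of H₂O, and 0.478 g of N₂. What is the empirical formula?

mol C = 1.50 g CO₂ ÷ 44.009 g/mol = 0.03408 mol
mol H = 2 × 1.54 g H₂O ÷ 18.015 g/mol = 0.1710 mol
mol N = 2 × 0.478 g N₂ ÷ 28.014 g/mol = 0.03413 mol
Divide by the smallest (0.03408 mol): C 1.000, H 5.016, N 1.001

CH5N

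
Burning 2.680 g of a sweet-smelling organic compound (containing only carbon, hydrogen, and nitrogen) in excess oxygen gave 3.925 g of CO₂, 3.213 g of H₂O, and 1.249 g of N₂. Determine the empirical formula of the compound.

mol C = 3.925 g CO₂ ÷ 44.009 g/mol = 0.089186 mol
mol H = 2 × 3.213 g H₂O ÷ 18.015 g/mol = 0.35670 mol
mol N = 2 × 1.249 g N₂ ÷ 28.014 g/mol = 0.089170 mol
Divide by the smallest (0.089170 mol): C 1.000, H 4.000, N 1.000

CH4N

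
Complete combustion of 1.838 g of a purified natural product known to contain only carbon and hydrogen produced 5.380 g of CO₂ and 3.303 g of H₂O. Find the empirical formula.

CH3

mol C = 5.380 g CO₂ ÷ 44.009 g/mol = 0.12225 mol
mol H = 2 × 3.303 g H₂O ÷ 18.015 g/mol = 0.36669 mol
Divide by the smallest (0.12225 mol): C 1.000, H 3.000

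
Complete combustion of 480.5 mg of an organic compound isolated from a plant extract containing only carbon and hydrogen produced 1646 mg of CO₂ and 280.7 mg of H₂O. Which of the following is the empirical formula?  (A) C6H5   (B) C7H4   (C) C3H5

(A) C6H5

mol C = 1.646 g CO₂ ÷ 44.009 g/mol = 0.037401 mol
mol H = 2 × 0.2807 g H₂O ÷ 18.015 g/mol = 0.031163 mol
Divide by the smallest (0.031163 mol): C 1.200, H 1.000
Multiplying each by 5 gives whole numbers: C 6.00, H 5.00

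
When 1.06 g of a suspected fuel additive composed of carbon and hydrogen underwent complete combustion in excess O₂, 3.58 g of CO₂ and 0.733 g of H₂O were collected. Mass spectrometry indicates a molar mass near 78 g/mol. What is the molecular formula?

C6H6

mol C = 3.58 g CO₂ ÷ 44.009 g/mol = 0.08135 mol
mol H = 2 × 0.733 g H₂O ÷ 18.015 g/mol = 0.08138 mol
Divide by the smallest (0.08135 mol): C 1.000, H 1.000
Empirical formula: CH
Empirical-formula mass = 13.02 g/mol; 78 ÷ 13.02 ≈ 6, so the molecular formula is C6H6.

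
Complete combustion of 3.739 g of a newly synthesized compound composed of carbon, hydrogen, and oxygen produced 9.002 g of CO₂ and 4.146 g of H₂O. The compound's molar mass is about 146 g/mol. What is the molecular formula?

mol C = 9.002 g CO₂ ÷ 44.009 g/mol = 0.20455 mol
mol H = 2 × 4.146 g H₂O ÷ 18.015 g/mol = 0.46028 mol
mass O = 3.739 − (2.4568 + 0.46397) = 0.81820 g → mol O = 0.81820 ÷ 15.999 = 0.051140 mol
Divide by the smallest (0.051140 mol): C 4.000, H 9.000, O 1.000
Empirical formula: C4H9O
Empirical-formula mass = 73.11 g/mol; 146 ÷ 73.11 ≈ 2, so the molecular formula is C8H18O2.

C8H18O2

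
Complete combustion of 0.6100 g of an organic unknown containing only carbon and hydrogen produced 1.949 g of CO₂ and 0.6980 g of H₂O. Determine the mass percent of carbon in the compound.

mol C = 1.949 g CO₂ ÷ 44.009 g/mol = 0.044286 mol
mol H = 2 × 0.6980 g H₂O ÷ 18.015 g/mol = 0.077491 mol
mass % C = 0.53192 g ÷ 0.6100 g × 100%

87.20%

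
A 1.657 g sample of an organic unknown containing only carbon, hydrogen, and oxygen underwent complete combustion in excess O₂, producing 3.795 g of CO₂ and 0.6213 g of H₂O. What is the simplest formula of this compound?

C5H4O2

mol C = 3.795 g CO₂ ÷ 44.009 g/mol = 0.086232 mol
mol H = 2 × 0.6213 g H₂O ÷ 18.015 g/mol = 0.068976 mol
mass O = 1.657 − (1.0357 + 0.069528) = 0.55174 g → mol O = 0.55174 ÷ 15.999 = 0.034486 mol
Divide by the smallest (0.034486 mol): C 2.501, H 2.000, O 1.000
Multiplying each by 2 gives whole numbers: C 5.00, H 4.00, O 2.00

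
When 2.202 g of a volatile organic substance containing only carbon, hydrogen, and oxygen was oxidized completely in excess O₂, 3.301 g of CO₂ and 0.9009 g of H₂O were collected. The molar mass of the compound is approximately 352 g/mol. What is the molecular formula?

C12H16O12

mol C = 3.301 g CO₂ ÷ 44.009 g/mol = 0.075007 mol
mol H = 2 × 0.9009 g H₂O ÷ 18.015 g/mol = 0.10002 mol
mass O = 2.202 − (0.90091 + 0.10082) = 1.2003 g → mol O = 1.2003 ÷ 15.999 = 0.075022 mol
Divide by the smallest (0.075007 mol): C 1.000, H 1.333, O 1.000
Multiplying each by 3 gives whole numbers: C 3.00, H 4.00, O 3.00
Empirical formula: C3H4O3
Empirical-formula mass = 88.06 g/mol; 352 ÷ 88.06 ≈ 4, so the molecular formula is C12H16O12.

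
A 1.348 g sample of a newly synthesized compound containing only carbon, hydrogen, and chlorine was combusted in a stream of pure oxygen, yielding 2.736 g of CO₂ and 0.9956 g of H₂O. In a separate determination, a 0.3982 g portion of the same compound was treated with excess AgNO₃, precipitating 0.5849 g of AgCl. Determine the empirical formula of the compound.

C9H16Cl2

mol C = 2.736 g CO₂ ÷ 44.009 g/mol = 0.062169 mol
mol H = 2 × 0.9956 g H₂O ÷ 18.015 g/mol = 0.11053 mol
From the AgCl data: mol Cl per gram of compound = (0.5849 ÷ 143.318) ÷ 0.3982 = 0.010249 mol/g, so in the 1.348 g combustion sample mol Cl = 0.013816 mol
Divide by the smallest (0.013816 mol): C 4.500, H 8.000, Cl 1.000
Multiplying each by 2 gives whole numbers: C 9.00, H 16.00, Cl 2.00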